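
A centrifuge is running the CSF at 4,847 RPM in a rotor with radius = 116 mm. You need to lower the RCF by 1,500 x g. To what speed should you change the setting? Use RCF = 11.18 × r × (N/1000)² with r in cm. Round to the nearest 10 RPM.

≈ 3450 RPM

r = 116 mm = 11.6 cm
Current RCF = 11.18 × 11.6 × (4.847)² = 11.18 × 11.6 × 23.493409 ≈ 3,046.8 × g
Target RCF = 3,046.8 − 1,500 = 1,546.8 × g
(N/1000)² = 1,546.8 / 129.688 = 11.92709
N = 1000 × √11.92709 ≈ 3,453.6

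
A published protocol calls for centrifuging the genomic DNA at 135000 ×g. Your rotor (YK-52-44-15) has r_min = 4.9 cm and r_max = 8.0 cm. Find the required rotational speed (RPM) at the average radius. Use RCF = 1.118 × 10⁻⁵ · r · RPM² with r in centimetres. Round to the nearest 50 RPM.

r_avg = (4.9 + 8.0) / 2 = 6.45 cm
135,000 = 1.118 × 10⁻⁵ × 6.45 × N²
N² = 135,000 / (7.2111 × 10⁻⁵) = 1,872,113,825
N ≈ √1,872,113,825 ≈ 43,267.9

≈ 43250 RPM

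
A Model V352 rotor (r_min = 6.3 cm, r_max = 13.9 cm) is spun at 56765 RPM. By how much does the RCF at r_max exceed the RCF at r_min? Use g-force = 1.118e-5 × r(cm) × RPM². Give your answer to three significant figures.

ΔRCF ≈ 274000 × g

RCF_max = 1.118 × 10⁻⁵ × 13.9 × (56765)² = 1.118 × 10⁻⁵ × 13.9 × 3,222,265,225 ≈ 500,746.5 × g
RCF_min = 1.118 × 10⁻⁵ × 6.3 × (56765)² = 1.118 × 10⁻⁵ × 6.3 × 3,222,265,225 ≈ 226,957 × g
ΔRCF = 500,746.5 − 226,957 = 273,789.5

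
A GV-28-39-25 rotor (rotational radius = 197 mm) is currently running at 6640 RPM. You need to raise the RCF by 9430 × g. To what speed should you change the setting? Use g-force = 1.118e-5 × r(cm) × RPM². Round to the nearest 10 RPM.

≈ 9320 RPM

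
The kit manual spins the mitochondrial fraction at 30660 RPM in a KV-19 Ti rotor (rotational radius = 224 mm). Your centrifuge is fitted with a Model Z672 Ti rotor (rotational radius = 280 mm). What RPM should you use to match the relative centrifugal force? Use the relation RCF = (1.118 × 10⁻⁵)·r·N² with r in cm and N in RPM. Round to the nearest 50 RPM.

Original rotor: r = 224 mm = 22.4 cm
RCF_original = 1.118 × 10⁻⁵ × 22.4 × (30660)² = 1.118 × 10⁻⁵ × 22.4 × 940,035,600 ≈ 235,415 × g
Your rotor: r = 280 mm = 28.0 cm
235,415 = 1.118 × 10⁻⁵ × 28 × N²
N² = 235,415 / (31.304 × 10⁻⁵) = 752,028,495
N ≈ √752,028,495 ≈ 27,423.1

27400 RPM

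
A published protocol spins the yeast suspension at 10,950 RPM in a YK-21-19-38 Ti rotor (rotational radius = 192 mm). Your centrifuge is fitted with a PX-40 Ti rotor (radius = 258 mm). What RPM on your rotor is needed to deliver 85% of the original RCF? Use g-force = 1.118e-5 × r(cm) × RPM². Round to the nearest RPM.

≈ 8709 RPM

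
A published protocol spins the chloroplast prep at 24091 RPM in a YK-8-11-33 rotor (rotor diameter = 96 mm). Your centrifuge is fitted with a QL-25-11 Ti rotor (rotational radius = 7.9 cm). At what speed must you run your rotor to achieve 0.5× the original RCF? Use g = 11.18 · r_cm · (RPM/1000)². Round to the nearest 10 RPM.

≈ 13280 RPM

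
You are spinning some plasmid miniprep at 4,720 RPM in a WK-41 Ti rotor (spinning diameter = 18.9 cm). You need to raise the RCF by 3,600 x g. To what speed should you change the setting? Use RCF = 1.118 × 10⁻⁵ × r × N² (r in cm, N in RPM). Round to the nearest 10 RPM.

r = 18.9 / 2 = 9.45 cm
Current RCF = 1.118 × 10⁻⁵ × 9.45 × (4720)² = 1.118 × 10⁻⁵ × 9.45 × 22,278,400 ≈ 2,353.7 × g
Target RCF = 2,353.7 + 3,600 = 5,953.7 × g
N² = 5,953.7 / (10.5651 × 10⁻⁵) = 56,352,519
N ≈ √56,352,519 ≈ 7,506.8

N₂ ≈ 7510 RPM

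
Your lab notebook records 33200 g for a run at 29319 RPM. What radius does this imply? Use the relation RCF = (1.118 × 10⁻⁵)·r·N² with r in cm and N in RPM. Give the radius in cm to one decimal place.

3.5 cm

33200 = 1.118 × 10⁻⁵ × r × (29319)²
r = 33200 / (1.118 × 10⁻⁵ × 859,603,761) = 33200 / 9610.37 ≈ 3.455 cm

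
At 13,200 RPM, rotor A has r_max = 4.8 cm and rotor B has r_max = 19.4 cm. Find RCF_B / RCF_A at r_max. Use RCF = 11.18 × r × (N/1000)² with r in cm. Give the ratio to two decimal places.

At fixed N, RCF ∝ r, so RCF_B/RCF_A = r_B/r_A = 19.4 / 4.8 = 4.0417.

4.04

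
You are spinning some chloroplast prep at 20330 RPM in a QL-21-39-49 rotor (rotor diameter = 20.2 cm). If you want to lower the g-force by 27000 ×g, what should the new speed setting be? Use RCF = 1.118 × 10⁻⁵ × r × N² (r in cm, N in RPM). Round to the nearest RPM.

13198 RPM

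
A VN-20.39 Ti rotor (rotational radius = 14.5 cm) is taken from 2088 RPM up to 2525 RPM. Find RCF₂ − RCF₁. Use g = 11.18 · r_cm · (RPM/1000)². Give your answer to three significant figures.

RCF₁ = 11.18 × 14.5 × (2.088)² = 11.18 × 14.5 × 4.359744 ≈ 706.8 × g
RCF₂ = 11.18 × 14.5 × (2.525)² = 11.18 × 14.5 × 6.375625 ≈ 1,033.6 × g
Increase = 1,033.6 − 706.8 = 326.8

327 ×g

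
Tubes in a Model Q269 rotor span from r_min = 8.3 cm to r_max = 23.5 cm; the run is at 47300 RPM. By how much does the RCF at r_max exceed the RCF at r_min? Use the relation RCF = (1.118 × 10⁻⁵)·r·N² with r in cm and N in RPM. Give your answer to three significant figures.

RCF_max = 1.118 × 10⁻⁵ × 23.5 × (47300)² = 1.118 × 10⁻⁵ × 23.5 × 2,237,290,000 ≈ 587,803.2 × g
RCF_min = 1.118 × 10⁻⁵ × 8.3 × (47300)² = 1.118 × 10⁻⁵ × 8.3 × 2,237,290,000 ≈ 207,607.1 × g
ΔRCF = 587,803.2 − 207,607.1 = 380,196.1

ΔRCF ≈ 380000 g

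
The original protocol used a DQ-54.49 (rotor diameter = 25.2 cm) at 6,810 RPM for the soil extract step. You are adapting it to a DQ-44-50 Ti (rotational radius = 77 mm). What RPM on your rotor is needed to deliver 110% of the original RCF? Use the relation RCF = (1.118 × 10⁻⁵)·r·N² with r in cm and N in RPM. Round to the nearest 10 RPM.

Original rotor: r = 25.2 / 2 = 12.6 cm
RCF_original = 1.118 × 10⁻⁵ × 12.6 × (6810)² = 1.118 × 10⁻⁵ × 12.6 × 46,376,100 ≈ 6,532.9 × g
Target RCF = 1.1 × 6,532.9 ≈ 7,186.2 × g
Your rotor: r = 77 mm = 7.7 cm
7,186.2 = 1.118 × 10⁻⁵ × 7.7 × N²
N² = 7,186.2 / (8.6086 × 10⁻⁵) = 83,476,988
N ≈ √83,476,988 ≈ 9,136.6

≈ 9140 RPM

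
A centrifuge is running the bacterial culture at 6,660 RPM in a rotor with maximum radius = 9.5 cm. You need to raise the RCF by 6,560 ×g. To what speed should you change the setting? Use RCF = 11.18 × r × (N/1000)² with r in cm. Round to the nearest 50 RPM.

10300 RPM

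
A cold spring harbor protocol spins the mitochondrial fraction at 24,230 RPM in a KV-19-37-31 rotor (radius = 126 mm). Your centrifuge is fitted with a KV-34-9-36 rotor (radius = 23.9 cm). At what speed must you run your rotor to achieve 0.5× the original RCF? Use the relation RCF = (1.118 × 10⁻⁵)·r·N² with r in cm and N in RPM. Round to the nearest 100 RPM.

≈ 12400 RPM

Original rotor: r = 126 mm = 12.6 cm
RCF = 1.118 × 10⁻⁵ × r × N²
RCF_original = 1.118 × 10⁻⁵ × 12.6 × (24230)² = 1.118 × 10⁻⁵ × 12.6 × 587,092,900 ≈ 82,702.6 × g
Target RCF = 0.5 × 82,702.6 ≈ 41,351.3 × g
41,351.3 = 1.118 × 10⁻⁵ × 23.9 × N²
N² = 41,351.3 / (26.7202 × 10⁻⁵) = 154,756,701
N ≈ √154,756,701 ≈ 12,440.1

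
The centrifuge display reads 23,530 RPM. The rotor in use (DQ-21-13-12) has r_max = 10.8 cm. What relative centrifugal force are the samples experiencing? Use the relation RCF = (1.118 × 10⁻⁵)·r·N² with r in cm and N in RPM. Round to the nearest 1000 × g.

RCF = 1.118 × 10⁻⁵ × 10.8 × (23530)² = 1.118 × 10⁻⁵ × 10.8 × 553,660,900 ≈ 66,851.2 × g

RCF ≈ 67000 × g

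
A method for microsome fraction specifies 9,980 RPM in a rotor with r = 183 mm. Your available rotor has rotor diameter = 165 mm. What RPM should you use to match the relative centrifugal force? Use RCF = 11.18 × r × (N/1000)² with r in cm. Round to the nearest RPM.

Original rotor: r = 183 mm = 18.3 cm
RCF_original = 11.18 × 18.3 × (9.98)² = 11.18 × 18.3 × 99.6004 ≈ 20,377.6 × g
Your rotor: r = 165 mm / 2 = 82.5 mm = 8.25 cm
20,377.6 = 11.18 × 8.25 × (N/1000)²
(N/1000)² = 20,377.6 / 92.235 = 220.9313
N = 1000 × √220.9313 ≈ 14,863.8

14864 RPM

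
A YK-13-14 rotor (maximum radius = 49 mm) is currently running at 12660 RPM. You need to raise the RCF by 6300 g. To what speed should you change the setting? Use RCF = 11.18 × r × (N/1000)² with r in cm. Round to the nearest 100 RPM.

≈ 16600 RPM

r = 49 mm = 4.9 cm
Current RCF = 11.18 × 4.9 × (12.66)² = 11.18 × 4.9 × 160.2756 ≈ 8,780.2 × g
Target RCF = 8,780.2 + 6,300 = 15,080.2 × g
(N/1000)² = 15,080.2 / 54.782 = 275.2766
N = 1000 × √275.2766 ≈ 16,591.5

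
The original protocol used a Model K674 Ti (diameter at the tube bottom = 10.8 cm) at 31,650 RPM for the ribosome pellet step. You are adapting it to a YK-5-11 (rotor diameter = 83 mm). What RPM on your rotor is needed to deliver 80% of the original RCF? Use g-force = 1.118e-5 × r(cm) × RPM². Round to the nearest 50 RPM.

Original rotor: r = 10.8 / 2 = 5.4 cm
RCF = 1.118 × 10⁻⁵ × r × N²
RCF_original = 1.118 × 10⁻⁵ × 5.4 × (31650)² = 1.118 × 10⁻⁵ × 5.4 × 1,001,722,500 ≈ 60,476 × g
Target RCF = 0.8 × 60,476 ≈ 48,380.8 × g
Your rotor: r = 83 mm / 2 = 41.5 mm = 4.15 cm
48,380.8 = 1.118 × 10⁻⁵ × 4.15 × N²
N² = 48,380.8 / (4.6397 × 10⁻⁵) = 1,042,757,075
N ≈ √1,042,757,075 ≈ 32,291.7

32300 RPM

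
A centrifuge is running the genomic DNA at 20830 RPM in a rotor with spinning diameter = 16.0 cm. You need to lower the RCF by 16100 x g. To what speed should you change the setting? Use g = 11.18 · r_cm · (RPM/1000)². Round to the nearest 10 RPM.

r = 16.0 / 2 = 8 cm
Current RCF = 11.18 × 8 × (20.83)² = 11.18 × 8 × 433.8889 ≈ 38,807 × g
Target RCF = 38,807 − 16,100 = 22,707 × g
(N/1000)² = 22,707 / 89.44 = 253.8797
N = 1000 × √253.8797 ≈ 15,933.6

≈ 15930 RPM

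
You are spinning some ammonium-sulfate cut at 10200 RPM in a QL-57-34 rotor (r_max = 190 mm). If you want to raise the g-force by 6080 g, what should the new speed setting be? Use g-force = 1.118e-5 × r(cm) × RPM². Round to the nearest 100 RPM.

r = 190 mm = 19.0 cm
Current RCF = 1.118 × 10⁻⁵ × 19 × (10200)² = 1.118 × 10⁻⁵ × 19 × 104,040,000 ≈ 22,100.2 × g
Target RCF = 22,100.2 + 6,080 = 28,180.2 × g
N² = 28,180.2 / (21.242 × 10⁻⁵) = 132,662,649
N ≈ √132,662,649 ≈ 11,517.9

≈ 11500 RPM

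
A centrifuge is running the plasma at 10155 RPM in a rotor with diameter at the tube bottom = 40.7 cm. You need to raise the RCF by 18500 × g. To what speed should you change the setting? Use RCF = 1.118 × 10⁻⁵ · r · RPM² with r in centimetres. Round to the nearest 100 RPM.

≈ 13600 RPM

r = 40.7 / 2 = 20.35 cm
Current RCF = 1.118 × 10⁻⁵ × 20.35 × (10155)² = 1.118 × 10⁻⁵ × 20.35 × 103,124,025 ≈ 23,462.1 × g
Target RCF = 23,462.1 + 18,500 = 41,962.1 × g
N² = 41,962.1 / (22.7513 × 10⁻⁵) = 184,438,252
N ≈ √184,438,252 ≈ 13,580.8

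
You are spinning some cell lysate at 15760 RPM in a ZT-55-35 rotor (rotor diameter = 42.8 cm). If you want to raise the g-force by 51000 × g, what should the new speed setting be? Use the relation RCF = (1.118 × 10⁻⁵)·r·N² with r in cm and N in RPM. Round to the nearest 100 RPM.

≈ 21500 RPM

r = 42.8 / 2 = 21.4 cm
Current RCF = 1.118 × 10⁻⁵ × 21.4 × (15760)² = 1.118 × 10⁻⁵ × 21.4 × 248,377,600 ≈ 59,424.8 × g
Target RCF = 59,424.8 + 51,000 = 110,424.8 × g
N² = 110,424.8 / (23.9252 × 10⁻⁵) = 461,541,805
N ≈ √461,541,805 ≈ 21,483.5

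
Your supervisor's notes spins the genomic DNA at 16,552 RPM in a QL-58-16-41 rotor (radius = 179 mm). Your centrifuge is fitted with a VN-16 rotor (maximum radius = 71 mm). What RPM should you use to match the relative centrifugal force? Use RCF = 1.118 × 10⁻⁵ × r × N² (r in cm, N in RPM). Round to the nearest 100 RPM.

26300 RPM

Original rotor: r = 179 mm = 17.9 cm
RCF = 1.118 × 10⁻⁵ × r × N²
RCF_original = 1.118 × 10⁻⁵ × 17.9 × (16552)² = 1.118 × 10⁻⁵ × 17.9 × 273,968,704 ≈ 54,827.2 × g
Your rotor: r = 71 mm = 7.1 cm
54,827.2 = 1.118 × 10⁻⁵ × 7.1 × N²
N² = 54,827.2 / (7.9378 × 10⁻⁵) = 690,710,272
N ≈ √690,710,272 ≈ 26,281.4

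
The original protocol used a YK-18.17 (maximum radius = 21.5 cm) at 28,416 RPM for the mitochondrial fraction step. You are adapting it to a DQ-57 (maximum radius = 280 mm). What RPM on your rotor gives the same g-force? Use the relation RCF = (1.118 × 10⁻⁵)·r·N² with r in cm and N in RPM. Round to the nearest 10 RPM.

RCF_original = 1.118 × 10⁻⁵ × 21.5 × (28416)² = 1.118 × 10⁻⁵ × 21.5 × 807,469,056 ≈ 194,091.3 × g
Your rotor: r = 280 mm = 28.0 cm
194,091.3 = 1.118 × 10⁻⁵ × 28 × N²
N² = 194,091.3 / (31.304 × 10⁻⁵) = 620,020,764
N ≈ √620,020,764 ≈ 24,900.2

≈ 24900 RPM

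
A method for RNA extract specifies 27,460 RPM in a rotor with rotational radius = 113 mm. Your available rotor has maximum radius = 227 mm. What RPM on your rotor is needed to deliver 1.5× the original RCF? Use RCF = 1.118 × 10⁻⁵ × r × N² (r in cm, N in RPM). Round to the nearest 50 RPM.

≈ 23750 RPM

Original rotor: r = 113 mm = 11.3 cm
RCF_original = 1.118 × 10⁻⁵ × 11.3 × (27460)² = 1.118 × 10⁻⁵ × 11.3 × 754,051,600 ≈ 95,262.4 × g
Target RCF = 1.5 × 95,262.4 ≈ 142,893.6 × g
Your rotor: r = 227 mm = 22.7 cm
142,893.6 = 1.118 × 10⁻⁵ × 22.7 × N²
N² = 142,893.6 / (25.3786 × 10⁻⁵) = 563,047,607
N ≈ √563,047,607 ≈ 23,728.6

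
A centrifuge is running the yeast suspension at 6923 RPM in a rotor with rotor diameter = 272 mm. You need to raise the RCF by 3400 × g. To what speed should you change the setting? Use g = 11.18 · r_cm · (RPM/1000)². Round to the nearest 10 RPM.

N₂ ≈ 8380 RPM

r = 272 mm / 2 = 136 mm = 13.6 cm
Current RCF = 11.18 × 13.6 × (6.923)² = 11.18 × 13.6 × 47.927929 ≈ 7,287.3 × g
Target RCF = 7,287.3 + 3,400 = 10,687.3 × g
(N/1000)² = 10,687.3 / 152.048 = 70.28899
N = 1000 × √70.28899 ≈ 8,383.9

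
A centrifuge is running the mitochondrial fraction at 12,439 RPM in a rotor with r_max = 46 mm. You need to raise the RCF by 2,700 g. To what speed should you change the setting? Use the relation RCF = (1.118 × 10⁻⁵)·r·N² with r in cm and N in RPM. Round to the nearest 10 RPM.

r = 46 mm = 4.6 cm
Current RCF = 1.118 × 10⁻⁵ × 4.6 × (12439)² = 1.118 × 10⁻⁵ × 4.6 × 154,728,721 ≈ 7,957.4 × g
Target RCF = 7,957.4 + 2,700 = 10,657.4 × g
N² = 10,657.4 / (5.1428 × 10⁻⁵) = 207,229,525
N ≈ √207,229,525 ≈ 14,395.5

14400 RPM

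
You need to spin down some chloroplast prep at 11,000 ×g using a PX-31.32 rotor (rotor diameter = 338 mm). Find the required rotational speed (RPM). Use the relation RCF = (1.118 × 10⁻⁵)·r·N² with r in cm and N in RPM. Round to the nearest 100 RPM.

7600 RPM

r = 338 mm / 2 = 169 mm = 16.9 cm
RCF = 1.118 × 10⁻⁵ × r × N²
11,000 = 1.118 × 10⁻⁵ × 16.9 × N²
N² = 11,000 / (18.8942 × 10⁻⁵) = 58,218,924
N ≈ √58,218,924 ≈ 7,630.1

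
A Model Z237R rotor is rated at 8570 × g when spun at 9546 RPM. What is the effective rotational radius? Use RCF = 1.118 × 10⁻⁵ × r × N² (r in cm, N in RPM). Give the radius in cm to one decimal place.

RCF = 1.118 × 10⁻⁵ × r × N²
8570 = 1.118 × 10⁻⁵ × r × (9546)²
r = 8570 / (1.118 × 10⁻⁵ × 91,126,116) = 8570 / 1018.79 ≈ 8.412 cm

≈ 8.4 cm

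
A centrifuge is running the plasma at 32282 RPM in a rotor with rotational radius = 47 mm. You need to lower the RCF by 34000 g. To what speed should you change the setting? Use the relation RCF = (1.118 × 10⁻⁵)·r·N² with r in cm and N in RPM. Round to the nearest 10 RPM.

r = 47 mm = 4.7 cm
Current RCF = 1.118 × 10⁻⁵ × 4.7 × (32282)² = 1.118 × 10⁻⁵ × 4.7 × 1,042,127,524 ≈ 54,759.6 × g
Target RCF = 54,759.6 − 34,000 = 20,759.6 × g
N² = 20,759.6 / (5.2546 × 10⁻⁵) = 395,074,792
N ≈ √395,074,792 ≈ 19,876.5

N₂ ≈ 19880 RPM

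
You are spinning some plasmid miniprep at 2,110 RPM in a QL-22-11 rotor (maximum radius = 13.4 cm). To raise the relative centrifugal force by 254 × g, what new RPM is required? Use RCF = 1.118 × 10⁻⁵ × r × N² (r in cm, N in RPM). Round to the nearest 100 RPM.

Current RCF = 1.118 × 10⁻⁵ × 13.4 × (2110)² = 1.118 × 10⁻⁵ × 13.4 × 4,452,100 ≈ 667 × g
Target RCF = 667 + 254 = 921 × g
N² = 921 / (14.9812 × 10⁻⁵) = 6,147,705
N ≈ √6,147,705 ≈ 2,479.5

≈ 2500 RPM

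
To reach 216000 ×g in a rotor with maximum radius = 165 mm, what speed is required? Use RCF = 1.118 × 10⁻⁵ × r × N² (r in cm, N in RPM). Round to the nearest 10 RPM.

≈ 34220 RPM

r = 165 mm = 16.5 cm
216,000 = 1.118 × 10⁻⁵ × 16.5 × N²
N² = 216,000 / (18.447 × 10⁻⁵) = 1,170,922,101
N ≈ √1,170,922,101 ≈ 34,218.7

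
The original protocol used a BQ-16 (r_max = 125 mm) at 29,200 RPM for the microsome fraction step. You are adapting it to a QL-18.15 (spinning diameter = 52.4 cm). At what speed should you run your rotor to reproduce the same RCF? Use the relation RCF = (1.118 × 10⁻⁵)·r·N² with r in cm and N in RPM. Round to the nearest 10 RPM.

Original rotor: r = 125 mm = 12.5 cm
RCF_original = 1.118 × 10⁻⁵ × 12.5 × (29200)² = 1.118 × 10⁻⁵ × 12.5 × 852,640,000 ≈ 119,156.4 × g
Your rotor: r = 52.4 / 2 = 26.2 cm
119,156.4 = 1.118 × 10⁻⁵ × 26.2 × N²
N² = 119,156.4 / (29.2916 × 10⁻⁵) = 406,793,757
N ≈ √406,793,757 ≈ 20,169.1

≈ 20170 RPM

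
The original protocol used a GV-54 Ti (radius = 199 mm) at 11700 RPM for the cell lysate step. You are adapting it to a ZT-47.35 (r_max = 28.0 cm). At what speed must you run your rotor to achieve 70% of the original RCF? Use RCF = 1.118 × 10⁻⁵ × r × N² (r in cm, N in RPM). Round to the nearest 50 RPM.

8250 RPM

Original rotor: r = 199 mm = 19.9 cm
RCF_original = 1.118 × 10⁻⁵ × 19.9 × (11700)² = 1.118 × 10⁻⁵ × 19.9 × 136,890,000 ≈ 30,455.6 × g
Target RCF = 0.7 × 30,455.6 ≈ 21,318.9 × g
21,318.9 = 1.118 × 10⁻⁵ × 28 × N²
N² = 21,318.9 / (31.304 × 10⁻⁵) = 68,102,798
N ≈ √68,102,798 ≈ 8,252.4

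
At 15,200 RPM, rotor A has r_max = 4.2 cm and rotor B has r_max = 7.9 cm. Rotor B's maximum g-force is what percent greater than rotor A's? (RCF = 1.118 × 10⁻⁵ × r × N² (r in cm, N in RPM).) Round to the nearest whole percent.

88%

At equal RPM, RCF scales linearly with r: ratio = 7.9 / 4.2 = 1.8810.
So rotor B delivers 88.1% more g-force.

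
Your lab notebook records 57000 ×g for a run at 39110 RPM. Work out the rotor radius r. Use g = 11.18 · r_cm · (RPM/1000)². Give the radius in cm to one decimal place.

r ≈ 3.3 cm

57000 = 11.18 × r × (39.11)²
r = 57000 / (11.18 × 1529.5921) = 57000 / 17100.84 ≈ 3.333 cm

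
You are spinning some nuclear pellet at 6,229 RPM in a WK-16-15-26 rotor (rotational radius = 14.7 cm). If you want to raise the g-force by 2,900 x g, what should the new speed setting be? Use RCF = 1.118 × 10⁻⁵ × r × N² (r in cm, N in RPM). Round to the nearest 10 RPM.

N₂ ≈ 7510 RPM

Current RCF = 1.118 × 10⁻⁵ × 14.7 × (6229)² = 1.118 × 10⁻⁵ × 14.7 × 38,800,441 ≈ 6,376.7 × g
Target RCF = 6,376.7 + 2,900 = 9,276.7 × g
N² = 9,276.7 / (16.4346 × 10⁻⁵) = 56,446,156
N ≈ √56,446,156 ≈ 7,513.1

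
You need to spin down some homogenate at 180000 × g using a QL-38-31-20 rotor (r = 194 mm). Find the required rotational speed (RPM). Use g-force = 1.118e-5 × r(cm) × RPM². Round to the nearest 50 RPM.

r = 194 mm = 19.4 cm
180,000 = 1.118 × 10⁻⁵ × 19.4 × N²
N² = 180,000 / (21.6892 × 10⁻⁵) = 829,906,128
N ≈ √829,906,128 ≈ 28,808.1

≈ 28800 RPM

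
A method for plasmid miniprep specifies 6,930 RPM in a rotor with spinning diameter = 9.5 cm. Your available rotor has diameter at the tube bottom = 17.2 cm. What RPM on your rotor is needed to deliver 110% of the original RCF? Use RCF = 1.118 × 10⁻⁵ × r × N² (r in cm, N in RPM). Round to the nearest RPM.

Original rotor: r = 9.5 / 2 = 4.75 cm
RCF_original = 1.118 × 10⁻⁵ × 4.75 × (6930)² = 1.118 × 10⁻⁵ × 4.75 × 48,024,900 ≈ 2,550.4 × g
Target RCF = 1.1 × 2,550.4 ≈ 2,805.4 × g
Your rotor: r = 17.2 / 2 = 8.6 cm
2,805.4 = 1.118 × 10⁻⁵ × 8.6 × N²
N² = 2,805.4 / (9.6148 × 10⁻⁵) = 29,177,934
N ≈ √29,177,934 ≈ 5,401.7

5402 RPM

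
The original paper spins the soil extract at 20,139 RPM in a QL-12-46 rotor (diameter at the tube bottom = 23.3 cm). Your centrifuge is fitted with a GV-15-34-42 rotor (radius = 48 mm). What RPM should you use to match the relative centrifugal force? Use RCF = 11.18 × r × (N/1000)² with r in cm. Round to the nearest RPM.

≈ 31375 RPM

Original rotor: r = 23.3 / 2 = 11.65 cm
RCF_original = 11.18 × 11.65 × (20.139)² = 11.18 × 11.65 × 405.579321 ≈ 52,825.5 × g
Your rotor: r = 48 mm = 4.8 cm
52,825.5 = 11.18 × 4.8 × (N/1000)²
(N/1000)² = 52,825.5 / 53.664 = 984.375
N = 1000 × √984.375 ≈ 31,374.8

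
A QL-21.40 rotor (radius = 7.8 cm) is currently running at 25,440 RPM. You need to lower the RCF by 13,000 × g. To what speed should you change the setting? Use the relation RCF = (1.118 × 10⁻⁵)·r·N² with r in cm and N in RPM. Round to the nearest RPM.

≈ 22319 RPM

Current RCF = 1.118 × 10⁻⁵ × 7.8 × (25440)² = 1.118 × 10⁻⁵ × 7.8 × 647,193,600 ≈ 56,437.9 × g
Target RCF = 56,437.9 − 13,000 = 43,437.9 × g
N² = 43,437.9 / (8.7204 × 10⁻⁵) = 498,118,206
N ≈ √498,118,206 ≈ 22,318.6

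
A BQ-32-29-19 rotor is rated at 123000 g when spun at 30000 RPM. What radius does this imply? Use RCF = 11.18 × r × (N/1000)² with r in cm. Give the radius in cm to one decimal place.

RCF = 11.18 × r × (N/1000)²
123000 = 11.18 × r × (30)²
r = 123000 / (11.18 × 900) = 123000 / 10062 ≈ 12.224 cm

12.2 cm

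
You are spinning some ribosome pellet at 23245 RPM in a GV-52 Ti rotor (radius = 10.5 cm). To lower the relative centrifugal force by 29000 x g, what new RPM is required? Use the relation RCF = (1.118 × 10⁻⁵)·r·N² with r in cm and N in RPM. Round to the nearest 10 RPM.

≈ 17130 RPM

Current RCF = 1.118 × 10⁻⁵ × 10.5 × (23245)² = 1.118 × 10⁻⁵ × 10.5 × 540,330,025 ≈ 63,429.3 × g
Target RCF = 63,429.3 − 29,000 = 34,429.3 × g
N² = 34,429.3 / (11.739 × 10⁻⁵) = 293,289,888
N ≈ √293,289,888 ≈ 17,125.7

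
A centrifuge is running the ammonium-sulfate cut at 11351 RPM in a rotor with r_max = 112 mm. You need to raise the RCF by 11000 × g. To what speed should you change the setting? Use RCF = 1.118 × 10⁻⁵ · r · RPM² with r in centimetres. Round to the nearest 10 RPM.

r = 112 mm = 11.2 cm
Current RCF = 1.118 × 10⁻⁵ × 11.2 × (11351)² = 1.118 × 10⁻⁵ × 11.2 × 128,845,201 ≈ 16,133.5 × g
Target RCF = 16,133.5 + 11,000 = 27,133.5 × g
N² = 27,133.5 / (12.5216 × 10⁻⁵) = 216,693,554
N ≈ √216,693,554 ≈ 14,720.5

14720 RPM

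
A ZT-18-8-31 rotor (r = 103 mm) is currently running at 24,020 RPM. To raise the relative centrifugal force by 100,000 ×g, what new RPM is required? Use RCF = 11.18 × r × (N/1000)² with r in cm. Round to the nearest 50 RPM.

≈ 38000 RPM

r = 103 mm = 10.3 cm
Current RCF = 11.18 × 10.3 × (24.02)² = 11.18 × 10.3 × 576.9604 ≈ 66,439.3 × g
Target RCF = 66,439.3 + 100,000 = 166,439.3 × g
(N/1000)² = 166,439.3 / 115.154 = 1445.363
N = 1000 × √1445.363 ≈ 38,017.9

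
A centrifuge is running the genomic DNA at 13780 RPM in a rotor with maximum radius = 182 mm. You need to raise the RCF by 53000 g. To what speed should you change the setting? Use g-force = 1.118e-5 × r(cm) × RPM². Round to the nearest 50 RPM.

r = 182 mm = 18.2 cm
Current RCF = 1.118 × 10⁻⁵ × 18.2 × (13780)² = 1.118 × 10⁻⁵ × 18.2 × 189,888,400 ≈ 38,637.7 × g
Target RCF = 38,637.7 + 53,000 = 91,637.7 × g
N² = 91,637.7 / (20.3476 × 10⁻⁵) = 450,361,222
N ≈ √450,361,222 ≈ 21,221.7

≈ 21200 RPM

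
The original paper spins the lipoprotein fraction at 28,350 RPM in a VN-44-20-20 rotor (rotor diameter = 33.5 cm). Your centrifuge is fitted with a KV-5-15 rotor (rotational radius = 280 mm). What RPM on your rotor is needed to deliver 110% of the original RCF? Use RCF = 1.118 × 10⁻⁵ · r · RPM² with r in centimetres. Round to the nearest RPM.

≈ 22997 RPM

Original rotor: r = 33.5 / 2 = 16.75 cm
RCF_original = 1.118 × 10⁻⁵ × 16.75 × (28350)² = 1.118 × 10⁻⁵ × 16.75 × 803,722,500 ≈ 150,509.1 × g
Target RCF = 1.1 × 150,509.1 ≈ 165,560 × g
Your rotor: r = 280 mm = 28.0 cm
165,560 = 1.118 × 10⁻⁵ × 28 × N²
N² = 165,560 / (31.304 × 10⁻⁵) = 528,878,099
N ≈ √528,878,099 ≈ 22,997.3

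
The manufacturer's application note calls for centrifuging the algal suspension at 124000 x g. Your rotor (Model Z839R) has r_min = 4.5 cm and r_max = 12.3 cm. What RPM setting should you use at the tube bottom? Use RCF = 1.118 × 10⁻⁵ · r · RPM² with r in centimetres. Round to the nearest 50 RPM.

Use r_max = 12.3 cm.
124,000 = 1.118 × 10⁻⁵ × 12.3 × N²
N² = 124,000 / (13.7514 × 10⁻⁵) = 901,726,370
N ≈ √901,726,370 ≈ 30,028.8

≈ 30050 RPM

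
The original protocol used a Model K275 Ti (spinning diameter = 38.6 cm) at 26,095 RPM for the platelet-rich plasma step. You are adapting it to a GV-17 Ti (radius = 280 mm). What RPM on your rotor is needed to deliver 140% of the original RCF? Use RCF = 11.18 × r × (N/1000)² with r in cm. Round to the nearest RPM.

25634 RPM

Original rotor: r = 38.6 / 2 = 19.3 cm
RCF = 11.18 × r × (N/1000)²
RCF_original = 11.18 × 19.3 × (26.095)² = 11.18 × 19.3 × 680.949025 ≈ 146,931.1 × g
Target RCF = 1.4 × 146,931.1 ≈ 205,703.5 × g
Your rotor: r = 280 mm = 28.0 cm
205,703.5 = 11.18 × 28 × (N/1000)²
(N/1000)² = 205,703.5 / 313.04 = 657.1157
N = 1000 × √657.1157 ≈ 25,634.3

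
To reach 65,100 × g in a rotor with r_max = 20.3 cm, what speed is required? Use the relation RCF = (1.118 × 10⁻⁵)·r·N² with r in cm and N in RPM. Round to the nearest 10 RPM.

16940 RPM

RCF = 1.118 × 10⁻⁵ × r × N²
65,100 = 1.118 × 10⁻⁵ × 20.3 × N²
N² = 65,100 / (22.6954 × 10⁻⁵) = 286,842,268
N ≈ √286,842,268 ≈ 16,936.4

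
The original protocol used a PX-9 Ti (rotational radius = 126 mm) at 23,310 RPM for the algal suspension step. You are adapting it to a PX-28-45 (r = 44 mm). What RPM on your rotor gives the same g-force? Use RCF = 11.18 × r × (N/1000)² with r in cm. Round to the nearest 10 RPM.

Original rotor: r = 126 mm = 12.6 cm
RCF_original = 11.18 × 12.6 × (23.31)² = 11.18 × 12.6 × 543.3561 ≈ 76,541.5 × g
Your rotor: r = 44 mm = 4.4 cm
76,541.5 = 11.18 × 4.4 × (N/1000)²
(N/1000)² = 76,541.5 / 49.192 = 1555.975
N = 1000 × √1555.975 ≈ 39,445.8

39450 RPM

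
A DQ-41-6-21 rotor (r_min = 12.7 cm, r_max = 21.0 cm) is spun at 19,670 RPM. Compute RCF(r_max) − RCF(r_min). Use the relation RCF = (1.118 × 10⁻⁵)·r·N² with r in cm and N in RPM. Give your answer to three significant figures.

ΔRCF = 1.118 × 10⁻⁵ × (r_max − r_min) × N² = 1.118 × 10⁻⁵ × 8.3 × 386,908,900 ≈ 35,902.8

≈ 35900 x g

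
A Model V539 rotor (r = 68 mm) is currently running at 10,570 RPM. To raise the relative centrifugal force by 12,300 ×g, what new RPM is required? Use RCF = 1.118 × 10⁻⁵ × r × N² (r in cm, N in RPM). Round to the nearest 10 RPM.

≈ 16540 RPM

r = 68 mm = 6.8 cm
Current RCF = 1.118 × 10⁻⁵ × 6.8 × (10570)² = 1.118 × 10⁻⁵ × 6.8 × 111,724,900 ≈ 8,493.8 × g
Target RCF = 8,493.8 + 12,300 = 20,793.8 × g
N² = 20,793.8 / (7.6024 × 10⁻⁵) = 273,516,258
N ≈ √273,516,258 ≈ 16,538.3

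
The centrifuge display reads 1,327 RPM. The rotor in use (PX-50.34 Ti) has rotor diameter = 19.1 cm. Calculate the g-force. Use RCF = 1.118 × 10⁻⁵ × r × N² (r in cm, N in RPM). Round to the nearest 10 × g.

r = 19.1 / 2 = 9.55 cm
RCF = 1.118 × 10⁻⁵ × 9.55 × (1327)² = 1.118 × 10⁻⁵ × 9.55 × 1,760,929 ≈ 188 × g

190 g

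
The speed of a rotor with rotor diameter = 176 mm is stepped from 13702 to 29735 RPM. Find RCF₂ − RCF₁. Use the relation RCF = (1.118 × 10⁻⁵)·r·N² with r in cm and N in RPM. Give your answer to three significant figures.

≈ 68500 × g

r = 176 mm / 2 = 88 mm = 8.8 cm
RCF₁ = 1.118 × 10⁻⁵ × 8.8 × (13702)² = 1.118 × 10⁻⁵ × 8.8 × 187,744,804 ≈ 18,471.1 × g
RCF₂ = 1.118 × 10⁻⁵ × 8.8 × (29735)² = 1.118 × 10⁻⁵ × 8.8 × 884,170,225 ≈ 86,988.2 × g
Increase = 86,988.2 − 18,471.1 = 68,517.1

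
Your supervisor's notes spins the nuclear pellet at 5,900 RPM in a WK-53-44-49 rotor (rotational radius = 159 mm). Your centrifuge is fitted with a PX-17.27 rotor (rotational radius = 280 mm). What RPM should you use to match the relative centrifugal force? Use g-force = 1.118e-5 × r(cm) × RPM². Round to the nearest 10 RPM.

Original rotor: r = 159 mm = 15.9 cm
RCF = 1.118 × 10⁻⁵ × r × N²
RCF_original = 1.118 × 10⁻⁵ × 15.9 × (5900)² = 1.118 × 10⁻⁵ × 15.9 × 34,810,000 ≈ 6,187.9 × g
Your rotor: r = 280 mm = 28.0 cm
6,187.9 = 1.118 × 10⁻⁵ × 28 × N²
N² = 6,187.9 / (31.304 × 10⁻⁵) = 19,767,122
N ≈ √19,767,122 ≈ 4,446.0

4450 RPM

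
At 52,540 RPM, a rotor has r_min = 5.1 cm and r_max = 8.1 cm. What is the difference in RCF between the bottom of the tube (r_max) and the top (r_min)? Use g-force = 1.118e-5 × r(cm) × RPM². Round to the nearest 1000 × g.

≈ 93000 ×g

RCF_max = 1.118 × 10⁻⁵ × 8.1 × (52540)² = 1.118 × 10⁻⁵ × 8.1 × 2,760,451,600 ≈ 249,981 × g
RCF_min = 1.118 × 10⁻⁵ × 5.1 × (52540)² = 1.118 × 10⁻⁵ × 5.1 × 2,760,451,600 ≈ 157,395.4 × g
ΔRCF = 249,981 − 157,395.4 = 92,585.6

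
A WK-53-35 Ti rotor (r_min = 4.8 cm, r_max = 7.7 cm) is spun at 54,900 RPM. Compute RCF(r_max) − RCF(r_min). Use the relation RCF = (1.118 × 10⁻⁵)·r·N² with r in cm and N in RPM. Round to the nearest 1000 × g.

ΔRCF ≈ 98000 x g

ΔRCF = 1.118 × 10⁻⁵ × (r_max − r_min) × N² = 1.118 × 10⁻⁵ × 2.9 × 3,014,010,000 ≈ 97,720.2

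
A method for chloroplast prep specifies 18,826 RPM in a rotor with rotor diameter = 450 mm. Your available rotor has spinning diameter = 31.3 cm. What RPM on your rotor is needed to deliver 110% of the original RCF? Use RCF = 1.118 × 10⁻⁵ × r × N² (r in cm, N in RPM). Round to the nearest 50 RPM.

≈ 23650 RPM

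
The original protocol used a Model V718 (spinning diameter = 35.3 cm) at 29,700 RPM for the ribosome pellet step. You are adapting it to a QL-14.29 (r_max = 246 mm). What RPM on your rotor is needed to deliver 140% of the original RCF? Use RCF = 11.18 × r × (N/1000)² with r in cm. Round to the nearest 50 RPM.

Original rotor: r = 35.3 / 2 = 17.65 cm
RCF_original = 11.18 × 17.65 × (29.7)² = 11.18 × 17.65 × 882.09 ≈ 174,060.2 × g
Target RCF = 1.4 × 174,060.2 ≈ 243,684.3 × g
Your rotor: r = 246 mm = 24.6 cm
243,684.3 = 11.18 × 24.6 × (N/1000)²
(N/1000)² = 243,684.3 / 275.028 = 886.0345
N = 1000 × √886.0345 ≈ 29,766.3

29750 RPM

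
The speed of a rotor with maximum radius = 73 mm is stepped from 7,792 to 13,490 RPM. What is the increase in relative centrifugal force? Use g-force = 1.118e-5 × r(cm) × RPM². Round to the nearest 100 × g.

≈ 9900 × g

r = 73 mm = 7.3 cm
RCF₁ = 1.118 × 10⁻⁵ × 7.3 × (7792)² = 1.118 × 10⁻⁵ × 7.3 × 60,715,264 ≈ 4,955.2 × g
RCF₂ = 1.118 × 10⁻⁵ × 7.3 × (13490)² = 1.118 × 10⁻⁵ × 7.3 × 181,980,100 ≈ 14,852.1 × g
Increase = 14,852.1 − 4,955.2 = 9,896.9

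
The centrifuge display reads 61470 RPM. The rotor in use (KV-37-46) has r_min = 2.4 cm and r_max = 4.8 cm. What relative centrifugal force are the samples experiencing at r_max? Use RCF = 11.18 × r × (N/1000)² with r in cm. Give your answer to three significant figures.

Use r_max = 4.8 cm.
RCF = 11.18 × 4.8 × (61.47)² = 11.18 × 4.8 × 3,778.5609 ≈ 202,772.7 × g

RCF ≈ 203000 ×g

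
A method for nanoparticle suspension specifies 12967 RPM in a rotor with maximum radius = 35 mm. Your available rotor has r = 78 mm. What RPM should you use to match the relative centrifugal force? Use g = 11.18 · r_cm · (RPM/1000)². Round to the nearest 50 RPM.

≈ 8700 RPM

Original rotor: r = 35 mm = 3.5 cm
RCF = 11.18 × r × (N/1000)²
RCF_original = 11.18 × 3.5 × (12.967)² = 11.18 × 3.5 × 168.143089 ≈ 6,579.4 × g
Your rotor: r = 78 mm = 7.8 cm
6,579.4 = 11.18 × 7.8 × (N/1000)²
(N/1000)² = 6,579.4 / 87.204 = 75.44837
N = 1000 × √75.44837 ≈ 8,686.1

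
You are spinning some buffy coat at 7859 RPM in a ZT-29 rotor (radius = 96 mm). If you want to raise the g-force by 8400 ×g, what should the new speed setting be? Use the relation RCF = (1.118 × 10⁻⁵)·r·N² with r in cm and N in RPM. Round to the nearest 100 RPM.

r = 96 mm = 9.6 cm
Current RCF = 1.118 × 10⁻⁵ × 9.6 × (7859)² = 1.118 × 10⁻⁵ × 9.6 × 61,763,881 ≈ 6,629 × g
Target RCF = 6,629 + 8,400 = 15,029 × g
N² = 15,029 / (10.7328 × 10⁻⁵) = 140,028,697
N ≈ √140,028,697 ≈ 11,833.4

11800 RPM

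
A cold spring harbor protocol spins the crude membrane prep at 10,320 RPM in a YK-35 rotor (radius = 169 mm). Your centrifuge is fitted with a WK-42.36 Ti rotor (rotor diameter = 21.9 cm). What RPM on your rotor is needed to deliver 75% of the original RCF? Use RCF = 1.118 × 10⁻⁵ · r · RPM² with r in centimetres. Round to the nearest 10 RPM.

11100 RPM

Original rotor: r = 169 mm = 16.9 cm
RCF = 1.118 × 10⁻⁵ × r × N²
RCF_original = 1.118 × 10⁻⁵ × 16.9 × (10320)² = 1.118 × 10⁻⁵ × 16.9 × 106,502,400 ≈ 20,122.8 × g
Target RCF = 0.75 × 20,122.8 ≈ 15,092.1 × g
Your rotor: r = 21.9 / 2 = 10.95 cm
15,092.1 = 1.118 × 10⁻⁵ × 10.95 × N²
N² = 15,092.1 / (12.2421 × 10⁻⁵) = 123,280,320
N ≈ √123,280,320 ≈ 11,103.2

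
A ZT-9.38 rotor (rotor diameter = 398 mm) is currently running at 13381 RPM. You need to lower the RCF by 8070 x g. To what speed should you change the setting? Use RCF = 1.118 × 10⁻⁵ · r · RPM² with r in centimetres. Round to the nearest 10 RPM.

11950 RPM

r = 398 mm / 2 = 199 mm = 19.9 cm
Current RCF = 1.118 × 10⁻⁵ × 19.9 × (13381)² = 1.118 × 10⁻⁵ × 19.9 × 179,051,161 ≈ 39,835.7 × g
Target RCF = 39,835.7 − 8,070 = 31,765.7 × g
N² = 31,765.7 / (22.2482 × 10⁻⁵) = 142,778,742
N ≈ √142,778,742 ≈ 11,949.0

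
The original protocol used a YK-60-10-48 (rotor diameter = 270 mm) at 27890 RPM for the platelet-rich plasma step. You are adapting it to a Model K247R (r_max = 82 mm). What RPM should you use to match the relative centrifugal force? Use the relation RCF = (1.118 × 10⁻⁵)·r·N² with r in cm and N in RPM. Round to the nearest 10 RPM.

Original rotor: r = 270 mm / 2 = 135 mm = 13.5 cm
RCF_original = 1.118 × 10⁻⁵ × 13.5 × (27890)² = 1.118 × 10⁻⁵ × 13.5 × 777,852,100 ≈ 117,401.2 × g
Your rotor: r = 82 mm = 8.2 cm
117,401.2 = 1.118 × 10⁻⁵ × 8.2 × N²
N² = 117,401.2 / (9.1676 × 10⁻⁵) = 1,280,609,974
N ≈ √1,280,609,974 ≈ 35,785.6

35790 RPM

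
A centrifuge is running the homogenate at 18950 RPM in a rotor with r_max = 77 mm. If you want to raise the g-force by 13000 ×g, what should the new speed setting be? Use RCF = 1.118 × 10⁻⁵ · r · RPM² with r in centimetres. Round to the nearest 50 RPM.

r = 77 mm = 7.7 cm
Current RCF = 1.118 × 10⁻⁵ × 7.7 × (18950)² = 1.118 × 10⁻⁵ × 7.7 × 359,102,500 ≈ 30,913.7 × g
Target RCF = 30,913.7 + 13,000 = 43,913.7 × g
N² = 43,913.7 / (8.6086 × 10⁻⁵) = 510,114,304
N ≈ √510,114,304 ≈ 22,585.7

≈ 22600 RPM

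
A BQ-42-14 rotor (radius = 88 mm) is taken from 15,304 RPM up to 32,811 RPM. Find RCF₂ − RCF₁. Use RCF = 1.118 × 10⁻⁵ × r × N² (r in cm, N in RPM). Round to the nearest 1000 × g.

r = 88 mm = 8.8 cm
RCF₁ = 1.118 × 10⁻⁵ × 8.8 × (15304)² = 1.118 × 10⁻⁵ × 8.8 × 234,212,416 ≈ 23,042.8 × g
RCF₂ = 1.118 × 10⁻⁵ × 8.8 × (32811)² = 1.118 × 10⁻⁵ × 8.8 × 1,076,561,721 ≈ 105,916.4 × g
Increase = 105,916.4 − 23,042.8 = 82,873.6

≈ 83000 g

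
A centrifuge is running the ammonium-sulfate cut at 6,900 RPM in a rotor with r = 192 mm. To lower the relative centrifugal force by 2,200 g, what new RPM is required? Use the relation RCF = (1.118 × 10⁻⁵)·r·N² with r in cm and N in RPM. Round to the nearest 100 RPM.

r = 192 mm = 19.2 cm
Current RCF = 1.118 × 10⁻⁵ × 19.2 × (6900)² = 1.118 × 10⁻⁵ × 19.2 × 47,610,000 ≈ 10,219.8 × g
Target RCF = 10,219.8 − 2,200 = 8,019.8 × g
N² = 8,019.8 / (21.4656 × 10⁻⁵) = 37,361,173
N ≈ √37,361,173 ≈ 6,112.4

≈ 6100 RPM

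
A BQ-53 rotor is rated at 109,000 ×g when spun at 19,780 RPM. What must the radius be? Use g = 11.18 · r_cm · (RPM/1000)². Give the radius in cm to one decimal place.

r ≈ 24.9 cm

RCF = 11.18 × r × (N/1000)²
109000 = 11.18 × r × (19.78)²
r = 109000 / (11.18 × 391.2484) = 109000 / 4374.157 ≈ 24.919 cm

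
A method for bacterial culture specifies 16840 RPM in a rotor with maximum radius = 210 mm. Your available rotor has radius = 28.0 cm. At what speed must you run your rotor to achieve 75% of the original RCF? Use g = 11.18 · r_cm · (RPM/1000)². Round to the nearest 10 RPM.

≈ 12630 RPM

Original rotor: r = 210 mm = 21.0 cm
RCF_original = 11.18 × 21 × (16.84)² = 11.18 × 21 × 283.5856 ≈ 66,580.2 × g
Target RCF = 0.75 × 66,580.2 ≈ 49,935.1 × g
49,935.1 = 11.18 × 28 × (N/1000)²
(N/1000)² = 49,935.1 / 313.04 = 159.5167
N = 1000 × √159.5167 ≈ 12,630.0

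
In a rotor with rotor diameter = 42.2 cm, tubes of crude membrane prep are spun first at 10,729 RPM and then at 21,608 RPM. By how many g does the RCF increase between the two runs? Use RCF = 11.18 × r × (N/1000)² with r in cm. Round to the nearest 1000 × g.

r = 42.2 / 2 = 21.1 cm
RCF₁ = 11.18 × 21.1 × (10.729)² = 11.18 × 21.1 × 115.111441 ≈ 27,154.6 × g
RCF₂ = 11.18 × 21.1 × (21.608)² = 11.18 × 21.1 × 466.905664 ≈ 110,142.1 × g
Increase = 110,142.1 − 27,154.6 = 82,987.5

83000 g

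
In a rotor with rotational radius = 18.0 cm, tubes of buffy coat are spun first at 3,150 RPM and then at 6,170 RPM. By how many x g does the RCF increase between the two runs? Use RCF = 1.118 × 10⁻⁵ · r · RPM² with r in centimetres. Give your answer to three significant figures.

RCF₁ = 1.118 × 10⁻⁵ × 18 × (3150)² = 1.118 × 10⁻⁵ × 18 × 9,922,500 ≈ 1,996.8 × g
RCF₂ = 1.118 × 10⁻⁵ × 18 × (6170)² = 1.118 × 10⁻⁵ × 18 × 38,068,900 ≈ 7,661 × g
Increase = 7,661 − 1,996.8 = 5,664.2

≈ 5660 x g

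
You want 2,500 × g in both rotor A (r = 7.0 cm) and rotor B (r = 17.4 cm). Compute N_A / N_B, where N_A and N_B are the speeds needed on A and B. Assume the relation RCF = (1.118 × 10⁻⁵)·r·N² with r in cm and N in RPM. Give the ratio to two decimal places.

1.58

At fixed RCF, N ∝ 1/√r, so N_A/N_B = √(r_B/r_A) = √(17.4/7.0) = √2.485714 = 1.5766.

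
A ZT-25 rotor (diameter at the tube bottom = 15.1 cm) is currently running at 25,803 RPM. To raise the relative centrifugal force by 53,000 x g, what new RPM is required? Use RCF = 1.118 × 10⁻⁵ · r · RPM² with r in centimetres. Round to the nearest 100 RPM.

r = 15.1 / 2 = 7.55 cm
Current RCF = 1.118 × 10⁻⁵ × 7.55 × (25803)² = 1.118 × 10⁻⁵ × 7.55 × 665,794,809 ≈ 56,199.1 × g
Target RCF = 56,199.1 + 53,000 = 109,199.1 × g
N² = 109,199.1 / (8.4409 × 10⁻⁵) = 1,293,690,246
N ≈ √1,293,690,246 ≈ 35,967.9

≈ 36000 RPM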